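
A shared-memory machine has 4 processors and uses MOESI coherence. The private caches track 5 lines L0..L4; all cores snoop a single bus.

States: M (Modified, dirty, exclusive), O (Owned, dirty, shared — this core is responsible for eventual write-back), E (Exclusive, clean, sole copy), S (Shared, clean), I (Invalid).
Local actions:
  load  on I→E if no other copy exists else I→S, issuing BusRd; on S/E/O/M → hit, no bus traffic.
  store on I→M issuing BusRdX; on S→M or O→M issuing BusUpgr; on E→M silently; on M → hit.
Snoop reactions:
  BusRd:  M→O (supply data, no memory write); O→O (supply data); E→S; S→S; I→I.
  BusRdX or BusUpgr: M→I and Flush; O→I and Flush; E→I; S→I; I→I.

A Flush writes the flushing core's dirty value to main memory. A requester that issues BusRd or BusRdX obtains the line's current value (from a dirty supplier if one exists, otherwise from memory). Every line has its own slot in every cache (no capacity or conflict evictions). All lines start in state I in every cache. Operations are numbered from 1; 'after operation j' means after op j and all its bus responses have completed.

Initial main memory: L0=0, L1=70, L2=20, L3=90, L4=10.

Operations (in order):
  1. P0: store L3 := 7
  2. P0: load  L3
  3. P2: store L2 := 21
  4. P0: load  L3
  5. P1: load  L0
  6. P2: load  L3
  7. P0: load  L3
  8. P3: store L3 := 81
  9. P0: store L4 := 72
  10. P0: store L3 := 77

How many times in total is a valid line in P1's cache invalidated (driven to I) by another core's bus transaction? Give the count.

invalidations = 0

  op1 P0: store L3 := 7 → M/I/I/I on L3; bus BusRdX; mem=90
  op2 P0: load  L3 → M/I/I/I on L3; bus (none); mem=90
  op3 P2: store L2 := 21 → I/I/M/I on L2; bus BusRdX; mem=20
  op4 P0: load  L3 → M/I/I/I on L3; bus (none); mem=90
  op5 P1: load  L0 → I/E/I/I on L0; bus BusRd; mem=0
  op6 P2: load  L3 → O/I/S/I on L3; bus BusRd; mem=90
  op7 P0: load  L3 → O/I/S/I on L3; bus (none); mem=90
  op8 P3: store L3 := 81 → I/I/I/M on L3; bus BusRdX Flush; mem=7
  op9 P0: store L4 := 72 → M/I/I/I on L4; bus BusRdX; mem=10
  op10 P0: store L3 := 77 → M/I/I/I on L3; bus BusRdX Flush; mem=81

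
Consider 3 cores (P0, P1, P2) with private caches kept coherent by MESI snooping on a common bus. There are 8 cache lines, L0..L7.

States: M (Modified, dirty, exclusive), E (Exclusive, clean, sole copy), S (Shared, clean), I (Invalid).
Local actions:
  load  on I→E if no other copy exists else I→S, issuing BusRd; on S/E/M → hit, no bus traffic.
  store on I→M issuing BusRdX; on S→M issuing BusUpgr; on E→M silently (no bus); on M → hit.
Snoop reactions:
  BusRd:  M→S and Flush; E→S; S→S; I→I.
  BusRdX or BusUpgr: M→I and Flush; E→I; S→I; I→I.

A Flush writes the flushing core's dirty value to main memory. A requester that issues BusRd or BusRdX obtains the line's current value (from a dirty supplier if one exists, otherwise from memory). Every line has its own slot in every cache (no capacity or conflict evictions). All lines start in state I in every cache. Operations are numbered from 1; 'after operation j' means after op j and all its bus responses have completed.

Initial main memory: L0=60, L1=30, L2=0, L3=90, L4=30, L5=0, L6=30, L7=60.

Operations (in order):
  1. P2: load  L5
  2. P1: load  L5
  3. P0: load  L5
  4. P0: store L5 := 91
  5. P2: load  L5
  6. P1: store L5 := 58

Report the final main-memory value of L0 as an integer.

  op1 P2: load  L5 → I/I/E on L5; bus BusRd; mem=0
  op2 P1: load  L5 → I/S/S on L5; bus BusRd; mem=0
  op3 P0: load  L5 → S/S/S on L5; bus BusRd; mem=0
  op4 P0: store L5 := 91 → M/I/I on L5; bus BusUpgr; mem=0
  op5 P2: load  L5 → S/I/S on L5; bus BusRd Flush; mem=91
  op6 P1: store L5 := 58 → I/M/I on L5; bus BusRdX; mem=91

memory[L0] = 60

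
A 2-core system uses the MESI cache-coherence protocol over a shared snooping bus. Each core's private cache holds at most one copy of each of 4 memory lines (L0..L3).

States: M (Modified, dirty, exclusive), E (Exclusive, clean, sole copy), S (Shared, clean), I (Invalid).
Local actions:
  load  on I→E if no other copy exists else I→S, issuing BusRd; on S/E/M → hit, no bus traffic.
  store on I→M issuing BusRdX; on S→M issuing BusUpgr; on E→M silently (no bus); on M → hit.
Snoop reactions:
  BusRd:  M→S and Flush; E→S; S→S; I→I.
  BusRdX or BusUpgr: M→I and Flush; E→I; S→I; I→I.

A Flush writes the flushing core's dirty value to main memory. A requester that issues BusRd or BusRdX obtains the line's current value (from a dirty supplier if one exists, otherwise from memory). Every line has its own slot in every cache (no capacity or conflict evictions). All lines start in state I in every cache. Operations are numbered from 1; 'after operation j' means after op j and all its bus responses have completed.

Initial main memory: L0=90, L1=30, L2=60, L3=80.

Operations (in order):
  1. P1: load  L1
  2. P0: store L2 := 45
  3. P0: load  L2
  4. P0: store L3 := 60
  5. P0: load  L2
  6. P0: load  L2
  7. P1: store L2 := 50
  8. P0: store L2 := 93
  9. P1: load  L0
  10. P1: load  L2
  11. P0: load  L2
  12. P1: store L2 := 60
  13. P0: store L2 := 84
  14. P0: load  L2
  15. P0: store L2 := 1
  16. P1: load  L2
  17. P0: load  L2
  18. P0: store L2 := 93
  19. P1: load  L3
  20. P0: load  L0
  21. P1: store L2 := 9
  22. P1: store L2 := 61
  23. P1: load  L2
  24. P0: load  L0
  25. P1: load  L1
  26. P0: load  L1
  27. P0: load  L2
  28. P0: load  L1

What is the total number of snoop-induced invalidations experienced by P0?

[1] P1: load  L1 | P0:I, P1:E(30) | bus: BusRd
[2] P0: store L2 := 45 | P0:M(45), P1:I | bus: BusRdX
[3] P0: load  L2 | P0:M(45), P1:I | bus: none
[4] P0: store L3 := 60 | P0:M(60), P1:I | bus: BusRdX
[5] P0: load  L2 | P0:M(45), P1:I | bus: none
[6] P0: load  L2 | P0:M(45), P1:I | bus: none
[7] P1: store L2 := 50 | P0:I, P1:M(50) | bus: BusRdX,Flush
[8] P0: store L2 := 93 | P0:M(93), P1:I | bus: BusRdX,Flush
[9] P1: load  L0 | P0:I, P1:E(90) | bus: BusRd
[10] P1: load  L2 | P0:S(93), P1:S(93) | bus: BusRd,Flush
[11] P0: load  L2 | P0:S(93), P1:S(93) | bus: none
[12] P1: store L2 := 60 | P0:I, P1:M(60) | bus: BusUpgr
[13] P0: store L2 := 84 | P0:M(84), P1:I | bus: BusRdX,Flush
[14] P0: load  L2 | P0:M(84), P1:I | bus: none
[15] P0: store L2 := 1 | P0:M(1), P1:I | bus: none
[16] P1: load  L2 | P0:S(1), P1:S(1) | bus: BusRd,Flush
[17] P0: load  L2 | P0:S(1), P1:S(1) | bus: none
[18] P0: store L2 := 93 | P0:M(93), P1:I | bus: BusUpgr
[19] P1: load  L3 | P0:S(60), P1:S(60) | bus: BusRd,Flush
[20] P0: load  L0 | P0:S(90), P1:S(90) | bus: BusRd
[21] P1: store L2 := 9 | P0:I, P1:M(9) | bus: BusRdX,Flush
[22] P1: store L2 := 61 | P0:I, P1:M(61) | bus: none
[23] P1: load  L2 | P0:I, P1:M(61) | bus: none
[24] P0: load  L0 | P0:S(90), P1:S(90) | bus: none
[25] P1: load  L1 | P0:I, P1:E(30) | bus: none
[26] P0: load  L1 | P0:S(30), P1:S(30) | bus: BusRd
[27] P0: load  L2 | P0:S(61), P1:S(61) | bus: BusRd,Flush
[28] P0: load  L1 | P0:S(30), P1:S(30) | bus: none

invalidations = 3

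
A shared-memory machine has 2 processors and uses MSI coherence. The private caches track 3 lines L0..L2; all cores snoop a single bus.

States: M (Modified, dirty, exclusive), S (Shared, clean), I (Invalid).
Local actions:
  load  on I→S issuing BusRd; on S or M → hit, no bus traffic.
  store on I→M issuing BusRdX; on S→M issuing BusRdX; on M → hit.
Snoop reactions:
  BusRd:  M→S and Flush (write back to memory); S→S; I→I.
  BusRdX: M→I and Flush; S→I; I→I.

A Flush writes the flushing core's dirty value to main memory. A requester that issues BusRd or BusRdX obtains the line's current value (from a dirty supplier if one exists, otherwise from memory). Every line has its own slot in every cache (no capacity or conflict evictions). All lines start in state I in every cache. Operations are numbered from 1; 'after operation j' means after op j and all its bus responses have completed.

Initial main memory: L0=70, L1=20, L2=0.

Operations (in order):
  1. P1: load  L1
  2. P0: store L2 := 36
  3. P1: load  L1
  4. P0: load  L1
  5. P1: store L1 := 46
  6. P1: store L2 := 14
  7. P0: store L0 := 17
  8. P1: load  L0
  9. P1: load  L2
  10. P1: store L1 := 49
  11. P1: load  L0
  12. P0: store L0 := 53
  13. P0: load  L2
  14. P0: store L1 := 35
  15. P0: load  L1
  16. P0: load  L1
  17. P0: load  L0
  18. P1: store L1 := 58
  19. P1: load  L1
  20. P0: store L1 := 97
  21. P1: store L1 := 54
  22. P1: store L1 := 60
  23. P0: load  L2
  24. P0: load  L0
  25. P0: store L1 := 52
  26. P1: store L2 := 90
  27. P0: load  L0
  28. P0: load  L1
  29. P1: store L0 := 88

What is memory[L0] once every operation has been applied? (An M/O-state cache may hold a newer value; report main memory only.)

  op1 P1: load  L1 → I/S on L1; bus BusRd; mem=20
  op2 P0: store L2 := 36 → M/I on L2; bus BusRdX; mem=0
  op3 P1: load  L1 → I/S on L1; bus (none); mem=20
  op4 P0: load  L1 → S/S on L1; bus BusRd; mem=20
  op5 P1: store L1 := 46 → I/M on L1; bus BusRdX; mem=20
  op6 P1: store L2 := 14 → I/M on L2; bus BusRdX Flush; mem=36
  op7 P0: store L0 := 17 → M/I on L0; bus BusRdX; mem=70
  op8 P1: load  L0 → S/S on L0; bus BusRd Flush; mem=17
  op9 P1: load  L2 → I/M on L2; bus (none); mem=36
  op10 P1: store L1 := 49 → I/M on L1; bus (none); mem=20
  op11 P1: load  L0 → S/S on L0; bus (none); mem=17
  op12 P0: store L0 := 53 → M/I on L0; bus BusRdX; mem=17
  op13 P0: load  L2 → S/S on L2; bus BusRd Flush; mem=14
  op14 P0: store L1 := 35 → M/I on L1; bus BusRdX Flush; mem=49
  op15 P0: load  L1 → M/I on L1; bus (none); mem=49
  op16 P0: load  L1 → M/I on L1; bus (none); mem=49
  op17 P0: load  L0 → M/I on L0; bus (none); mem=17
  op18 P1: store L1 := 58 → I/M on L1; bus BusRdX Flush; mem=35
  op19 P1: load  L1 → I/M on L1; bus (none); mem=35
  op20 P0: store L1 := 97 → M/I on L1; bus BusRdX Flush; mem=58
  op21 P1: store L1 := 54 → I/M on L1; bus BusRdX Flush; mem=97
  op22 P1: store L1 := 60 → I/M on L1; bus (none); mem=97
  op23 P0: load  L2 → S/S on L2; bus (none); mem=14
  op24 P0: load  L0 → M/I on L0; bus (none); mem=17
  op25 P0: store L1 := 52 → M/I on L1; bus BusRdX Flush; mem=60
  op26 P1: store L2 := 90 → I/M on L2; bus BusRdX; mem=14
  op27 P0: load  L0 → M/I on L0; bus (none); mem=17
  op28 P0: load  L1 → M/I on L1; bus (none); mem=60
  op29 P1: store L0 := 88 → I/M on L0; bus BusRdX Flush; mem=53

memory[L0] = 53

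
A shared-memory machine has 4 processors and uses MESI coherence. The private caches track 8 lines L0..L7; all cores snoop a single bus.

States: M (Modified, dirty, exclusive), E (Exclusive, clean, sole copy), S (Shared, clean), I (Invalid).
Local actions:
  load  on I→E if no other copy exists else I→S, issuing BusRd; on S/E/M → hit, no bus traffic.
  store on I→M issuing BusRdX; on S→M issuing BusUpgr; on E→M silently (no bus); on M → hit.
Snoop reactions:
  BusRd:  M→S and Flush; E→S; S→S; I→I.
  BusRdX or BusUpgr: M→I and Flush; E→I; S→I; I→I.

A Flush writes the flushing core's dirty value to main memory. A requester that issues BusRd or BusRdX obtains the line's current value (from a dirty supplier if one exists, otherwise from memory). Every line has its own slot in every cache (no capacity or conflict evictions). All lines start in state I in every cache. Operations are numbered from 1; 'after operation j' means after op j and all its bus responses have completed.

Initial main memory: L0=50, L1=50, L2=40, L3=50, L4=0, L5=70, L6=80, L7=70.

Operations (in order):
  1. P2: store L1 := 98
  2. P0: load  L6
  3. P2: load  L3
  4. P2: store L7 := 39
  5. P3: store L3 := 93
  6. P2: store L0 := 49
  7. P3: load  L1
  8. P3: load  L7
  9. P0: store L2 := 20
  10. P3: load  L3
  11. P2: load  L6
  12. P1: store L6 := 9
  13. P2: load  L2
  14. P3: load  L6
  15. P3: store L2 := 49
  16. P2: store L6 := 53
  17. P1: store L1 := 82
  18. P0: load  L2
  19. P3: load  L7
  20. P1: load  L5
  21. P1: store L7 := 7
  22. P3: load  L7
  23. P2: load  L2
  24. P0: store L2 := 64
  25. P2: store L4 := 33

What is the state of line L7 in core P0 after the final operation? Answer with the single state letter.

step 1: P2: store L1 := 98  ⟶  IIMI  (L1)  txn=BusRdX  M[L1]=50
step 2: P0: load  L6  ⟶  EIII  (L6)  txn=BusRd  M[L6]=80
step 3: P2: load  L3  ⟶  IIEI  (L3)  txn=BusRd  M[L3]=50
step 4: P2: store L7 := 39  ⟶  IIMI  (L7)  txn=BusRdX  M[L7]=70
step 5: P3: store L3 := 93  ⟶  IIIM  (L3)  txn=BusRdX  M[L3]=50
step 6: P2: store L0 := 49  ⟶  IIMI  (L0)  txn=BusRdX  M[L0]=50
step 7: P3: load  L1  ⟶  IISS  (L1)  txn=BusRd+Flush  M[L1]=98
step 8: P3: load  L7  ⟶  IISS  (L7)  txn=BusRd+Flush  M[L7]=39
step 9: P0: store L2 := 20  ⟶  MIII  (L2)  txn=BusRdX  M[L2]=40
step 10: P3: load  L3  ⟶  IIIM  (L3)  txn=∅  M[L3]=50
step 11: P2: load  L6  ⟶  SISI  (L6)  txn=BusRd  M[L6]=80
step 12: P1: store L6 := 9  ⟶  IMII  (L6)  txn=BusRdX  M[L6]=80
step 13: P2: load  L2  ⟶  SISI  (L2)  txn=BusRd+Flush  M[L2]=20
step 14: P3: load  L6  ⟶  ISIS  (L6)  txn=BusRd+Flush  M[L6]=9
step 15: P3: store L2 := 49  ⟶  IIIM  (L2)  txn=BusRdX  M[L2]=20
step 16: P2: store L6 := 53  ⟶  IIMI  (L6)  txn=BusRdX  M[L6]=9
step 17: P1: store L1 := 82  ⟶  IMII  (L1)  txn=BusRdX  M[L1]=98
step 18: P0: load  L2  ⟶  SIIS  (L2)  txn=BusRd+Flush  M[L2]=49
step 19: P3: load  L7  ⟶  IISS  (L7)  txn=∅  M[L7]=39
step 20: P1: load  L5  ⟶  IEII  (L5)  txn=BusRd  M[L5]=70
step 21: P1: store L7 := 7  ⟶  IMII  (L7)  txn=BusRdX  M[L7]=39
step 22: P3: load  L7  ⟶  ISIS  (L7)  txn=BusRd+Flush  M[L7]=7
step 23: P2: load  L2  ⟶  SISS  (L2)  txn=BusRd  M[L2]=49
step 24: P0: store L2 := 64  ⟶  MIII  (L2)  txn=BusUpgr  M[L2]=49
step 25: P2: store L4 := 33  ⟶  IIMI  (L4)  txn=BusRdX  M[L4]=0

state = I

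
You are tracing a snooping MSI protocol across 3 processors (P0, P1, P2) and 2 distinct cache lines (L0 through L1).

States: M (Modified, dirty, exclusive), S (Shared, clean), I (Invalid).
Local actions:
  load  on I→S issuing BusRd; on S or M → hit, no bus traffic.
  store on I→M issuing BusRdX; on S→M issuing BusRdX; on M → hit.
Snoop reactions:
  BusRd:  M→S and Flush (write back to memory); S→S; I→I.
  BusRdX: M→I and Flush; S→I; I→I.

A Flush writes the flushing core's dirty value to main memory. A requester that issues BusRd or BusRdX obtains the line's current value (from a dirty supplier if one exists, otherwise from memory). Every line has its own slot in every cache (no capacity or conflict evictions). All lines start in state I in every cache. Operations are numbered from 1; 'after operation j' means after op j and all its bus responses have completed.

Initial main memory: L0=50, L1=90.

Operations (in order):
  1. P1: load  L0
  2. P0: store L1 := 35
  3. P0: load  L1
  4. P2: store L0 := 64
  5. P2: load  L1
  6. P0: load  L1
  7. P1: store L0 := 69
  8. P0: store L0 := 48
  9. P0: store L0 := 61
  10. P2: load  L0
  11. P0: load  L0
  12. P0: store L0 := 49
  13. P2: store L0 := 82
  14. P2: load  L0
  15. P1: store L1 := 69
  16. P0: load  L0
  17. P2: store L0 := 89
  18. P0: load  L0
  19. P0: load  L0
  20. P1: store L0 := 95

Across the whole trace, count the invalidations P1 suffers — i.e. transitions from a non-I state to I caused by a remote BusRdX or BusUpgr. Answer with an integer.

[1] P1: load  L0 | P0:I, P1:S(50), P2:I | bus: BusRd
[2] P0: store L1 := 35 | P0:M(35), P1:I, P2:I | bus: BusRdX
[3] P0: load  L1 | P0:M(35), P1:I, P2:I | bus: none
[4] P2: store L0 := 64 | P0:I, P1:I, P2:M(64) | bus: BusRdX
[5] P2: load  L1 | P0:S(35), P1:I, P2:S(35) | bus: BusRd,Flush
[6] P0: load  L1 | P0:S(35), P1:I, P2:S(35) | bus: none
[7] P1: store L0 := 69 | P0:I, P1:M(69), P2:I | bus: BusRdX,Flush
[8] P0: store L0 := 48 | P0:M(48), P1:I, P2:I | bus: BusRdX,Flush
[9] P0: store L0 := 61 | P0:M(61), P1:I, P2:I | bus: none
[10] P2: load  L0 | P0:S(61), P1:I, P2:S(61) | bus: BusRd,Flush
[11] P0: load  L0 | P0:S(61), P1:I, P2:S(61) | bus: none
[12] P0: store L0 := 49 | P0:M(49), P1:I, P2:I | bus: BusRdX
[13] P2: store L0 := 82 | P0:I, P1:I, P2:M(82) | bus: BusRdX,Flush
[14] P2: load  L0 | P0:I, P1:I, P2:M(82) | bus: none
[15] P1: store L1 := 69 | P0:I, P1:M(69), P2:I | bus: BusRdX
[16] P0: load  L0 | P0:S(82), P1:I, P2:S(82) | bus: BusRd,Flush
[17] P2: store L0 := 89 | P0:I, P1:I, P2:M(89) | bus: BusRdX
[18] P0: load  L0 | P0:S(89), P1:I, P2:S(89) | bus: BusRd,Flush
[19] P0: load  L0 | P0:S(89), P1:I, P2:S(89) | bus: none
[20] P1: store L0 := 95 | P0:I, P1:M(95), P2:I | bus: BusRdX

invalidations = 2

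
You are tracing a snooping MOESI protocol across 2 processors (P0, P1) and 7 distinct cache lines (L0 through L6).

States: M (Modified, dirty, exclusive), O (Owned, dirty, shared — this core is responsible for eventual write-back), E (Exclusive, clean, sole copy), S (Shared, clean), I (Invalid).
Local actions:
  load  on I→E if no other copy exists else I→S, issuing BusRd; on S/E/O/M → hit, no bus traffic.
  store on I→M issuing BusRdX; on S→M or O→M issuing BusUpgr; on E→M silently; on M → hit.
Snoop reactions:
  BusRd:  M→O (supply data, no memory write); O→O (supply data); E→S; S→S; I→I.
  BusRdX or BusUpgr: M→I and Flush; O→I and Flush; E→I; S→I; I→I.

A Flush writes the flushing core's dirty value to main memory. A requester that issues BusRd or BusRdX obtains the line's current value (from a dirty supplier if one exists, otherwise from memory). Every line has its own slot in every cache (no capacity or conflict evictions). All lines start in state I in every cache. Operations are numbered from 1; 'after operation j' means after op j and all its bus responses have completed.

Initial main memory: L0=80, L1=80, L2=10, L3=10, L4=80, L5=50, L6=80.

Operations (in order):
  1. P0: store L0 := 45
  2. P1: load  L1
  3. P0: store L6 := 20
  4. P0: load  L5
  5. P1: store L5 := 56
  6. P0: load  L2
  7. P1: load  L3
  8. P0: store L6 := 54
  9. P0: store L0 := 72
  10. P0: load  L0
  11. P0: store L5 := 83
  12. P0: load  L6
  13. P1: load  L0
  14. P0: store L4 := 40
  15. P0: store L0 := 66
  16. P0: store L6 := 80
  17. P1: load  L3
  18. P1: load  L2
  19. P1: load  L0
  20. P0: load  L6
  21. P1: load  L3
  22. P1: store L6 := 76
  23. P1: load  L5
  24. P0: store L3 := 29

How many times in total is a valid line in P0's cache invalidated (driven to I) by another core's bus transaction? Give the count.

invalidations = 2

1. P0: store L0 := 45  bus=[BusRdX]  L0: P0=M P1=I  mem[L0]=80
2. P1: load  L1  bus=[BusRd]  L1: P0=I P1=E  mem[L1]=80
3. P0: store L6 := 20  bus=[BusRdX]  L6: P0=M P1=I  mem[L6]=80
4. P0: load  L5  bus=[BusRd]  L5: P0=E P1=I  mem[L5]=50
5. P1: store L5 := 56  bus=[BusRdX]  L5: P0=I P1=M  mem[L5]=50
6. P0: load  L2  bus=[BusRd]  L2: P0=E P1=I  mem[L2]=10
7. P1: load  L3  bus=[BusRd]  L3: P0=I P1=E  mem[L3]=10
8. P0: store L6 := 54  bus=[-]  L6: P0=M P1=I  mem[L6]=80
9. P0: store L0 := 72  bus=[-]  L0: P0=M P1=I  mem[L0]=80
10. P0: load  L0  bus=[-]  L0: P0=M P1=I  mem[L0]=80
11. P0: store L5 := 83  bus=[BusRdX,Flush]  L5: P0=M P1=I  mem[L5]=56
12. P0: load  L6  bus=[-]  L6: P0=M P1=I  mem[L6]=80
13. P1: load  L0  bus=[BusRd]  L0: P0=O P1=S  mem[L0]=80
14. P0: store L4 := 40  bus=[BusRdX]  L4: P0=M P1=I  mem[L4]=80
15. P0: store L0 := 66  bus=[BusUpgr]  L0: P0=M P1=I  mem[L0]=80
16. P0: store L6 := 80  bus=[-]  L6: P0=M P1=I  mem[L6]=80
17. P1: load  L3  bus=[-]  L3: P0=I P1=E  mem[L3]=10
18. P1: load  L2  bus=[BusRd]  L2: P0=S P1=S  mem[L2]=10
19. P1: load  L0  bus=[BusRd]  L0: P0=O P1=S  mem[L0]=80
20. P0: load  L6  bus=[-]  L6: P0=M P1=I  mem[L6]=80
21. P1: load  L3  bus=[-]  L3: P0=I P1=E  mem[L3]=10
22. P1: store L6 := 76  bus=[BusRdX,Flush]  L6: P0=I P1=M  mem[L6]=80
23. P1: load  L5  bus=[BusRd]  L5: P0=O P1=S  mem[L5]=56
24. P0: store L3 := 29  bus=[BusRdX]  L3: P0=M P1=I  mem[L3]=10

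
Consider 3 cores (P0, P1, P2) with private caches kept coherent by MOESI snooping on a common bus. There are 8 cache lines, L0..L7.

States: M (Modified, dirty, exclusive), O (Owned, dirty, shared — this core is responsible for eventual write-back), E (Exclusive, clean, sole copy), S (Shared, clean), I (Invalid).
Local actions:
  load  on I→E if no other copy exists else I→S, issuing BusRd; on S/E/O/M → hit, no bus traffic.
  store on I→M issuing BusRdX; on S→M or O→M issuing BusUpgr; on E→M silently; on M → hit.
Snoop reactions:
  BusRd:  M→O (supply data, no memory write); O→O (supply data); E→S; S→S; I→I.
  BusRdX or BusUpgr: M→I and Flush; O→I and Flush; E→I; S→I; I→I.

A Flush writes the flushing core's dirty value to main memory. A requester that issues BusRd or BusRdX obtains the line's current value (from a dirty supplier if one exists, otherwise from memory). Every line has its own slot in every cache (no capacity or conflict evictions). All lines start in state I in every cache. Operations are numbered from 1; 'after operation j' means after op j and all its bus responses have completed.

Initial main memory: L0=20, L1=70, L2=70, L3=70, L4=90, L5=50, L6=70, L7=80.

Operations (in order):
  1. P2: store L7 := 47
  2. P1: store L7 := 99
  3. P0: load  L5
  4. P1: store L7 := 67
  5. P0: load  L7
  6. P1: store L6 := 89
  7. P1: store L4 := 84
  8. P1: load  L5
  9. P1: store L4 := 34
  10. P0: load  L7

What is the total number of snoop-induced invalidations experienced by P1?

[1] P2: store L7 := 47 | P0:I, P1:I, P2:M(47) | bus: BusRdX
[2] P1: store L7 := 99 | P0:I, P1:M(99), P2:I | bus: BusRdX,Flush
[3] P0: load  L5 | P0:E(50), P1:I, P2:I | bus: BusRd
[4] P1: store L7 := 67 | P0:I, P1:M(67), P2:I | bus: none
[5] P0: load  L7 | P0:S(67), P1:O(67), P2:I | bus: BusRd
[6] P1: store L6 := 89 | P0:I, P1:M(89), P2:I | bus: BusRdX
[7] P1: store L4 := 84 | P0:I, P1:M(84), P2:I | bus: BusRdX
[8] P1: load  L5 | P0:S(50), P1:S(50), P2:I | bus: BusRd
[9] P1: store L4 := 34 | P0:I, P1:M(34), P2:I | bus: none
[10] P0: load  L7 | P0:S(67), P1:O(67), P2:I | bus: none

invalidations = 0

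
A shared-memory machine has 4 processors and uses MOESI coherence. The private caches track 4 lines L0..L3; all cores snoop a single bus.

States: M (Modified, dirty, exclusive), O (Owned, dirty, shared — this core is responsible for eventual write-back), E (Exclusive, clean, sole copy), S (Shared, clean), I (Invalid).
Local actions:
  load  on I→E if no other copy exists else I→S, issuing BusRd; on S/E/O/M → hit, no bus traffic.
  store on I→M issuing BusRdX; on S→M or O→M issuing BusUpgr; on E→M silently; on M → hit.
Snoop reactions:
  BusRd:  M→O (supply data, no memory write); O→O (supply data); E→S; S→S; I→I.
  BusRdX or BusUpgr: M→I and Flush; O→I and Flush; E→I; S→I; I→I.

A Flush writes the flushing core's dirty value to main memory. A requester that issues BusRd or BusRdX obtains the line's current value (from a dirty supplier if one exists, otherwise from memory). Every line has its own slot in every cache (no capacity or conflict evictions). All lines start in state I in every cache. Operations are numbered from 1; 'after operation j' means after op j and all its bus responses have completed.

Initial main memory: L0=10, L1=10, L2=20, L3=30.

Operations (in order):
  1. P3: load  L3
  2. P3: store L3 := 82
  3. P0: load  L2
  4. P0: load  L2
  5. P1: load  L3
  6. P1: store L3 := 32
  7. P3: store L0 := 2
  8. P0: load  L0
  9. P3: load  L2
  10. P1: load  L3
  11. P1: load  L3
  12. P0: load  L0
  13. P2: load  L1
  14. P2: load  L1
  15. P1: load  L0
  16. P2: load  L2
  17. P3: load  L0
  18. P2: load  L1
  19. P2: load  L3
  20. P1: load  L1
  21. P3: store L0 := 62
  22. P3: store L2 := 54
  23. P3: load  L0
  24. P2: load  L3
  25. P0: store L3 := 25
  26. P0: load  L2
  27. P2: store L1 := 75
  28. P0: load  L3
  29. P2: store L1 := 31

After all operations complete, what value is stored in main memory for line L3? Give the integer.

memory[L3] = 32

step 1: P3: load  L3  ⟶  IIIE  (L3)  txn=BusRd  M[L3]=30
step 2: P3: store L3 := 82  ⟶  IIIM  (L3)  txn=∅  M[L3]=30
step 3: P0: load  L2  ⟶  EIII  (L2)  txn=BusRd  M[L2]=20
step 4: P0: load  L2  ⟶  EIII  (L2)  txn=∅  M[L2]=20
step 5: P1: load  L3  ⟶  ISIO  (L3)  txn=BusRd  M[L3]=30
step 6: P1: store L3 := 32  ⟶  IMII  (L3)  txn=BusUpgr+Flush  M[L3]=82
step 7: P3: store L0 := 2  ⟶  IIIM  (L0)  txn=BusRdX  M[L0]=10
step 8: P0: load  L0  ⟶  SIIO  (L0)  txn=BusRd  M[L0]=10
step 9: P3: load  L2  ⟶  SIIS  (L2)  txn=BusRd  M[L2]=20
step 10: P1: load  L3  ⟶  IMII  (L3)  txn=∅  M[L3]=82
step 11: P1: load  L3  ⟶  IMII  (L3)  txn=∅  M[L3]=82
step 12: P0: load  L0  ⟶  SIIO  (L0)  txn=∅  M[L0]=10
step 13: P2: load  L1  ⟶  IIEI  (L1)  txn=BusRd  M[L1]=10
step 14: P2: load  L1  ⟶  IIEI  (L1)  txn=∅  M[L1]=10
step 15: P1: load  L0  ⟶  SSIO  (L0)  txn=BusRd  M[L0]=10
step 16: P2: load  L2  ⟶  SISS  (L2)  txn=BusRd  M[L2]=20
step 17: P3: load  L0  ⟶  SSIO  (L0)  txn=∅  M[L0]=10
step 18: P2: load  L1  ⟶  IIEI  (L1)  txn=∅  M[L1]=10
step 19: P2: load  L3  ⟶  IOSI  (L3)  txn=BusRd  M[L3]=82
step 20: P1: load  L1  ⟶  ISSI  (L1)  txn=BusRd  M[L1]=10
step 21: P3: store L0 := 62  ⟶  IIIM  (L0)  txn=BusUpgr  M[L0]=10
step 22: P3: store L2 := 54  ⟶  IIIM  (L2)  txn=BusUpgr  M[L2]=20
step 23: P3: load  L0  ⟶  IIIM  (L0)  txn=∅  M[L0]=10
step 24: P2: load  L3  ⟶  IOSI  (L3)  txn=∅  M[L3]=82
step 25: P0: store L3 := 25  ⟶  MIII  (L3)  txn=BusRdX+Flush  M[L3]=32
step 26: P0: load  L2  ⟶  SIIO  (L2)  txn=BusRd  M[L2]=20
step 27: P2: store L1 := 75  ⟶  IIMI  (L1)  txn=BusUpgr  M[L1]=10
step 28: P0: load  L3  ⟶  MIII  (L3)  txn=∅  M[L3]=32
step 29: P2: store L1 := 31  ⟶  IIMI  (L1)  txn=∅  M[L1]=10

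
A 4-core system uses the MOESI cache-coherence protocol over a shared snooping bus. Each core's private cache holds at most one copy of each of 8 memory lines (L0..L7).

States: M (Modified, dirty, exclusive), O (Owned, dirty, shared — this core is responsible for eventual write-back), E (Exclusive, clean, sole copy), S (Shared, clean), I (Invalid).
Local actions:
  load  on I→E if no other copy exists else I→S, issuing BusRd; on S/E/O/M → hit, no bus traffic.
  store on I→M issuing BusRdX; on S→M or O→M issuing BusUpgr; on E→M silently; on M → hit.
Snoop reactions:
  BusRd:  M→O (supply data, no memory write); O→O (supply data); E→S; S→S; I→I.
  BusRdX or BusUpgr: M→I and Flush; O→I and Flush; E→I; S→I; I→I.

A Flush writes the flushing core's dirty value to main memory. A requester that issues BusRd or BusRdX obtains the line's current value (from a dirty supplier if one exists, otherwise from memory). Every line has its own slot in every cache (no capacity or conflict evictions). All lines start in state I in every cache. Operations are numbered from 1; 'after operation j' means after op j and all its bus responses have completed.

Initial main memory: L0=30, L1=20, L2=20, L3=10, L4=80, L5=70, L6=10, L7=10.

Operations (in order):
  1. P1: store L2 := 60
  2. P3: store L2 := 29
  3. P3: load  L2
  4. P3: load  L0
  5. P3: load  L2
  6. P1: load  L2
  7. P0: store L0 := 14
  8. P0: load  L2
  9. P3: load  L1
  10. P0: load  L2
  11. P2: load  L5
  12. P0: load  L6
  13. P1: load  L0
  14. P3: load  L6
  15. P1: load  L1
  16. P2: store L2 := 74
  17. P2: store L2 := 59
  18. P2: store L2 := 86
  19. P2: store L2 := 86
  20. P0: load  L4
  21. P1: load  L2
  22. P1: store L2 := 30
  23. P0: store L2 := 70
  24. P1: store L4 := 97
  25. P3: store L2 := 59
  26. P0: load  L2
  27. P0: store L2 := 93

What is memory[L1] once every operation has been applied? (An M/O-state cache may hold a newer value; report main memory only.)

memory[L1] = 20

step 1: P1: store L2 := 60  ⟶  IMII  (L2)  txn=BusRdX  M[L2]=20
step 2: P3: store L2 := 29  ⟶  IIIM  (L2)  txn=BusRdX+Flush  M[L2]=60
step 3: P3: load  L2  ⟶  IIIM  (L2)  txn=∅  M[L2]=60
step 4: P3: load  L0  ⟶  IIIE  (L0)  txn=BusRd  M[L0]=30
step 5: P3: load  L2  ⟶  IIIM  (L2)  txn=∅  M[L2]=60
step 6: P1: load  L2  ⟶  ISIO  (L2)  txn=BusRd  M[L2]=60
step 7: P0: store L0 := 14  ⟶  MIII  (L0)  txn=BusRdX  M[L0]=30
step 8: P0: load  L2  ⟶  SSIO  (L2)  txn=BusRd  M[L2]=60
step 9: P3: load  L1  ⟶  IIIE  (L1)  txn=BusRd  M[L1]=20
step 10: P0: load  L2  ⟶  SSIO  (L2)  txn=∅  M[L2]=60
step 11: P2: load  L5  ⟶  IIEI  (L5)  txn=BusRd  M[L5]=70
step 12: P0: load  L6  ⟶  EIII  (L6)  txn=BusRd  M[L6]=10
step 13: P1: load  L0  ⟶  OSII  (L0)  txn=BusRd  M[L0]=30
step 14: P3: load  L6  ⟶  SIIS  (L6)  txn=BusRd  M[L6]=10
step 15: P1: load  L1  ⟶  ISIS  (L1)  txn=BusRd  M[L1]=20
step 16: P2: store L2 := 74  ⟶  IIMI  (L2)  txn=BusRdX+Flush  M[L2]=29
step 17: P2: store L2 := 59  ⟶  IIMI  (L2)  txn=∅  M[L2]=29
step 18: P2: store L2 := 86  ⟶  IIMI  (L2)  txn=∅  M[L2]=29
step 19: P2: store L2 := 86  ⟶  IIMI  (L2)  txn=∅  M[L2]=29
step 20: P0: load  L4  ⟶  EIII  (L4)  txn=BusRd  M[L4]=80
step 21: P1: load  L2  ⟶  ISOI  (L2)  txn=BusRd  M[L2]=29
step 22: P1: store L2 := 30  ⟶  IMII  (L2)  txn=BusUpgr+Flush  M[L2]=86
step 23: P0: store L2 := 70  ⟶  MIII  (L2)  txn=BusRdX+Flush  M[L2]=30
step 24: P1: store L4 := 97  ⟶  IMII  (L4)  txn=BusRdX  M[L4]=80
step 25: P3: store L2 := 59  ⟶  IIIM  (L2)  txn=BusRdX+Flush  M[L2]=70
step 26: P0: load  L2  ⟶  SIIO  (L2)  txn=BusRd  M[L2]=70
step 27: P0: store L2 := 93  ⟶  MIII  (L2)  txn=BusUpgr+Flush  M[L2]=59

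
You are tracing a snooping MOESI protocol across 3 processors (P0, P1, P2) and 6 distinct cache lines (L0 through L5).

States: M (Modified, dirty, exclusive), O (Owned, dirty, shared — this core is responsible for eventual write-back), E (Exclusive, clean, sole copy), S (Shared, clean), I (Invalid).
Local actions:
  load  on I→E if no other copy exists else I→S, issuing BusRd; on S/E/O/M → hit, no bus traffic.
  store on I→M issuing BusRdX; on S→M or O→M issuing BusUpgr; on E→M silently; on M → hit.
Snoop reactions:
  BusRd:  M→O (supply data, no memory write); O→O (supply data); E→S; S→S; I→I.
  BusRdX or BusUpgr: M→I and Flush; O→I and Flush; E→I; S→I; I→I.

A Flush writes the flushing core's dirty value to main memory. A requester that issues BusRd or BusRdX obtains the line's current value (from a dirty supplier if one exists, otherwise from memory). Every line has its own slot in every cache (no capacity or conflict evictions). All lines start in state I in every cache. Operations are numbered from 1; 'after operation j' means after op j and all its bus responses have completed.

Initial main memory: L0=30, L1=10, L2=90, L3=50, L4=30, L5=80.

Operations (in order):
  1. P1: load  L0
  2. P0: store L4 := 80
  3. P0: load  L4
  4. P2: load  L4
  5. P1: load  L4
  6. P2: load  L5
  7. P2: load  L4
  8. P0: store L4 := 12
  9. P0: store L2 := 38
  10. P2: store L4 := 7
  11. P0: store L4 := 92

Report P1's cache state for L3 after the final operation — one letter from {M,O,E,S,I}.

step 1: P1: load  L0  ⟶  IEI  (L0)  txn=BusRd  M[L0]=30
step 2: P0: store L4 := 80  ⟶  MII  (L4)  txn=BusRdX  M[L4]=30
step 3: P0: load  L4  ⟶  MII  (L4)  txn=∅  M[L4]=30
step 4: P2: load  L4  ⟶  OIS  (L4)  txn=BusRd  M[L4]=30
step 5: P1: load  L4  ⟶  OSS  (L4)  txn=BusRd  M[L4]=30
step 6: P2: load  L5  ⟶  IIE  (L5)  txn=BusRd  M[L5]=80
step 7: P2: load  L4  ⟶  OSS  (L4)  txn=∅  M[L4]=30
step 8: P0: store L4 := 12  ⟶  MII  (L4)  txn=BusUpgr  M[L4]=30
step 9: P0: store L2 := 38  ⟶  MII  (L2)  txn=BusRdX  M[L2]=90
step 10: P2: store L4 := 7  ⟶  IIM  (L4)  txn=BusRdX+Flush  M[L4]=12
step 11: P0: store L4 := 92  ⟶  MII  (L4)  txn=BusRdX+Flush  M[L4]=7

state = I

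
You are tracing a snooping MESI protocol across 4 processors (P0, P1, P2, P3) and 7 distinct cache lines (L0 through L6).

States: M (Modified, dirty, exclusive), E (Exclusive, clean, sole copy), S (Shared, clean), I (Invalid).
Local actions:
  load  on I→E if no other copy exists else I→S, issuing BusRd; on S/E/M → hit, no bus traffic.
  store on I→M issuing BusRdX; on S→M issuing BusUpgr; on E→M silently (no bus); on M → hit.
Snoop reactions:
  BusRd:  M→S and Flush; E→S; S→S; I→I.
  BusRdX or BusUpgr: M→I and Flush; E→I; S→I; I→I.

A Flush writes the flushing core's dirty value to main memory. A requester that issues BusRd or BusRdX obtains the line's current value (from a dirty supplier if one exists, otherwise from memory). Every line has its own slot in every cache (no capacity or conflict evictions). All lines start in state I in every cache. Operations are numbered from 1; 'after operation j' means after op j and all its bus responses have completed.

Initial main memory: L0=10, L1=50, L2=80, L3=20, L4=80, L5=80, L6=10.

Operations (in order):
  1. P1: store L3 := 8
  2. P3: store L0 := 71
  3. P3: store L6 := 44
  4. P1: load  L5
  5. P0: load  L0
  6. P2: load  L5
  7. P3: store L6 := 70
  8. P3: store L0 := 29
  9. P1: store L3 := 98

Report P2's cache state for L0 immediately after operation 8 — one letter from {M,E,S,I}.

state = I

  op1 P1: store L3 := 8 → I/M/I/I on L3; bus BusRdX; mem=20
  op2 P3: store L0 := 71 → I/I/I/M on L0; bus BusRdX; mem=10
  op3 P3: store L6 := 44 → I/I/I/M on L6; bus BusRdX; mem=10
  op4 P1: load  L5 → I/E/I/I on L5; bus BusRd; mem=80
  op5 P0: load  L0 → S/I/I/S on L0; bus BusRd Flush; mem=71
  op6 P2: load  L5 → I/S/S/I on L5; bus BusRd; mem=80
  op7 P3: store L6 := 70 → I/I/I/M on L6; bus (none); mem=10
  op8 P3: store L0 := 29 → I/I/I/M on L0; bus BusUpgr; mem=71
  op9 P1: store L3 := 98 → I/M/I/I on L3; bus (none); mem=20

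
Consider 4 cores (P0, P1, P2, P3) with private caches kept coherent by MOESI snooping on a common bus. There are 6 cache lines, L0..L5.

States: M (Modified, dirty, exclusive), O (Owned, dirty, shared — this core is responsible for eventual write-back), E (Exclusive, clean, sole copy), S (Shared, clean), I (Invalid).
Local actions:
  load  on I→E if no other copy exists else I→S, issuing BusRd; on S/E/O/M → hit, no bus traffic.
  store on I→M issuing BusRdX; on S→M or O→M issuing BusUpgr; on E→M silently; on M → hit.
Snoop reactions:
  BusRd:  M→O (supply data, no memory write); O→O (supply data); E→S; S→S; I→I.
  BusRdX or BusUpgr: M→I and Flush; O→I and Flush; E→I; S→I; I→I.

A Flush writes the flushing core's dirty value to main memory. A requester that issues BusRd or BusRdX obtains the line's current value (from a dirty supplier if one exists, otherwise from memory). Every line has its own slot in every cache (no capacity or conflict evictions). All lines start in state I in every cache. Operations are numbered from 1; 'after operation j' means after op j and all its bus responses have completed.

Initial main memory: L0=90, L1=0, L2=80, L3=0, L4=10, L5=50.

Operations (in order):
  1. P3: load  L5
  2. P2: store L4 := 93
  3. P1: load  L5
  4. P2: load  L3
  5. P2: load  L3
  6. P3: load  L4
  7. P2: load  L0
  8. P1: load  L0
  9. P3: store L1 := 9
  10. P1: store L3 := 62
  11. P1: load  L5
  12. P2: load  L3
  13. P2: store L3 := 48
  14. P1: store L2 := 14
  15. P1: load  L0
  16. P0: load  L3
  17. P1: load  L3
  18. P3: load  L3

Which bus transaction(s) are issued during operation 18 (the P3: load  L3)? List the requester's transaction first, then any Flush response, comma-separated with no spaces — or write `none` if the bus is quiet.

bus = BusRd

[1] P3: load  L5 | P0:I, P1:I, P2:I, P3:E(50) | bus: BusRd
[2] P2: store L4 := 93 | P0:I, P1:I, P2:M(93), P3:I | bus: BusRdX
[3] P1: load  L5 | P0:I, P1:S(50), P2:I, P3:S(50) | bus: BusRd
[4] P2: load  L3 | P0:I, P1:I, P2:E(0), P3:I | bus: BusRd
[5] P2: load  L3 | P0:I, P1:I, P2:E(0), P3:I | bus: none
[6] P3: load  L4 | P0:I, P1:I, P2:O(93), P3:S(93) | bus: BusRd
[7] P2: load  L0 | P0:I, P1:I, P2:E(90), P3:I | bus: BusRd
[8] P1: load  L0 | P0:I, P1:S(90), P2:S(90), P3:I | bus: BusRd
[9] P3: store L1 := 9 | P0:I, P1:I, P2:I, P3:M(9) | bus: BusRdX
[10] P1: store L3 := 62 | P0:I, P1:M(62), P2:I, P3:I | bus: BusRdX
[11] P1: load  L5 | P0:I, P1:S(50), P2:I, P3:S(50) | bus: none
[12] P2: load  L3 | P0:I, P1:O(62), P2:S(62), P3:I | bus: BusRd
[13] P2: store L3 := 48 | P0:I, P1:I, P2:M(48), P3:I | bus: BusUpgr,Flush
[14] P1: store L2 := 14 | P0:I, P1:M(14), P2:I, P3:I | bus: BusRdX
[15] P1: load  L0 | P0:I, P1:S(90), P2:S(90), P3:I | bus: none
[16] P0: load  L3 | P0:S(48), P1:I, P2:O(48), P3:I | bus: BusRd
[17] P1: load  L3 | P0:S(48), P1:S(48), P2:O(48), P3:I | bus: BusRd
[18] P3: load  L3 | P0:S(48), P1:S(48), P2:O(48), P3:S(48) | bus: BusRd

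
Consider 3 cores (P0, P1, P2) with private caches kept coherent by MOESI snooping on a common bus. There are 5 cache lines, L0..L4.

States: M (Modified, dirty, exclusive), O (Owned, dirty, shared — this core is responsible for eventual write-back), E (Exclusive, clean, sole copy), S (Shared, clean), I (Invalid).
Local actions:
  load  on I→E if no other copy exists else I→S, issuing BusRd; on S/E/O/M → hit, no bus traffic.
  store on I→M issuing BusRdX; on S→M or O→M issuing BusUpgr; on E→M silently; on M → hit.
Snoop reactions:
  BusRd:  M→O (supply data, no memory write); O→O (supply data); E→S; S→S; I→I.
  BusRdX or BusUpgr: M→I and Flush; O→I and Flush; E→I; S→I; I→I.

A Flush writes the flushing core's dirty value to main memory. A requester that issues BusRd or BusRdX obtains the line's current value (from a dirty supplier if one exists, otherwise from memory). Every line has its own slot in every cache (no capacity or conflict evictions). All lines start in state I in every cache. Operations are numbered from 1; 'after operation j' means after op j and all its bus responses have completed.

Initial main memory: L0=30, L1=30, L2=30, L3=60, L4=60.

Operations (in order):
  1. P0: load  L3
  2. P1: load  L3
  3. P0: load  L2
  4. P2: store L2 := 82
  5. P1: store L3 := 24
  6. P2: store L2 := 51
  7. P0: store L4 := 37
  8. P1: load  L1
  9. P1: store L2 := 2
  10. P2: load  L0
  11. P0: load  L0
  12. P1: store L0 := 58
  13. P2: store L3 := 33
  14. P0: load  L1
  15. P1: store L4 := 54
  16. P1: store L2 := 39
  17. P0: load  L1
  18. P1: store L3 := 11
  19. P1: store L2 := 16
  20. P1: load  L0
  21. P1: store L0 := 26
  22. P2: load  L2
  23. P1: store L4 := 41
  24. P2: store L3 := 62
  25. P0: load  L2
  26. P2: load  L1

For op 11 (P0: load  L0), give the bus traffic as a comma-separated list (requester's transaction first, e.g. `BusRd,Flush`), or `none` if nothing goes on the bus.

  op1 P0: load  L3 → E/I/I on L3; bus BusRd; mem=60
  op2 P1: load  L3 → S/S/I on L3; bus BusRd; mem=60
  op3 P0: load  L2 → E/I/I on L2; bus BusRd; mem=30
  op4 P2: store L2 := 82 → I/I/M on L2; bus BusRdX; mem=30
  op5 P1: store L3 := 24 → I/M/I on L3; bus BusUpgr; mem=60
  op6 P2: store L2 := 51 → I/I/M on L2; bus (none); mem=30
  op7 P0: store L4 := 37 → M/I/I on L4; bus BusRdX; mem=60
  op8 P1: load  L1 → I/E/I on L1; bus BusRd; mem=30
  op9 P1: store L2 := 2 → I/M/I on L2; bus BusRdX Flush; mem=51
  op10 P2: load  L0 → I/I/E on L0; bus BusRd; mem=30
  op11 P0: load  L0 → S/I/S on L0; bus BusRd; mem=30
  op12 P1: store L0 := 58 → I/M/I on L0; bus BusRdX; mem=30
  op13 P2: store L3 := 33 → I/I/M on L3; bus BusRdX Flush; mem=24
  op14 P0: load  L1 → S/S/I on L1; bus BusRd; mem=30
  op15 P1: store L4 := 54 → I/M/I on L4; bus BusRdX Flush; mem=37
  op16 P1: store L2 := 39 → I/M/I on L2; bus (none); mem=51
  op17 P0: load  L1 → S/S/I on L1; bus (none); mem=30
  op18 P1: store L3 := 11 → I/M/I on L3; bus BusRdX Flush; mem=33
  op19 P1: store L2 := 16 → I/M/I on L2; bus (none); mem=51
  op20 P1: load  L0 → I/M/I on L0; bus (none); mem=30
  op21 P1: store L0 := 26 → I/M/I on L0; bus (none); mem=30
  op22 P2: load  L2 → I/O/S on L2; bus BusRd; mem=51
  op23 P1: store L4 := 41 → I/M/I on L4; bus (none); mem=37
  op24 P2: store L3 := 62 → I/I/M on L3; bus BusRdX Flush; mem=11
  op25 P0: load  L2 → S/O/S on L2; bus BusRd; mem=51
  op26 P2: load  L1 → S/S/S on L1; bus BusRd; mem=30

bus = BusRd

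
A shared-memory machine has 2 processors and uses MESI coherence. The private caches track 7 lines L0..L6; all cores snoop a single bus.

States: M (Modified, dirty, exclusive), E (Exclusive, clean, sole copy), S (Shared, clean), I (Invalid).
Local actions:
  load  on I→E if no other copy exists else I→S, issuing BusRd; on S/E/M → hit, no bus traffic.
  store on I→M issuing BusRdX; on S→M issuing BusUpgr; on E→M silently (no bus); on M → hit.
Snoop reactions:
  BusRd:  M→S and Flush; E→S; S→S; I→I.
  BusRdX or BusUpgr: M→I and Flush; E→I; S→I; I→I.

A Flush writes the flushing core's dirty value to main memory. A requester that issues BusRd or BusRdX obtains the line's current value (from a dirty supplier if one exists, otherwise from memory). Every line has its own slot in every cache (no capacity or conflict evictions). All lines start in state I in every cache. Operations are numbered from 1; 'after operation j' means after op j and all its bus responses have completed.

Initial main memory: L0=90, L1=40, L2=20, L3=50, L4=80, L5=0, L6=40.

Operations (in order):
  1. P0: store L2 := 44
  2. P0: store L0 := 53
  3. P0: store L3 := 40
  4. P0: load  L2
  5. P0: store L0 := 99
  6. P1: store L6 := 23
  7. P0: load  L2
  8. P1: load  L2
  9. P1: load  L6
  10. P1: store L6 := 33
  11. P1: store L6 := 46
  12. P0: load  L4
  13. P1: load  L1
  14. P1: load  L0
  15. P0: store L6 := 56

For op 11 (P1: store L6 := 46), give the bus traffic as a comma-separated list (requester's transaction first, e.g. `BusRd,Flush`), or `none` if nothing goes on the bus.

step 1: P0: store L2 := 44  ⟶  MI  (L2)  txn=BusRdX  M[L2]=20
step 2: P0: store L0 := 53  ⟶  MI  (L0)  txn=BusRdX  M[L0]=90
step 3: P0: store L3 := 40  ⟶  MI  (L3)  txn=BusRdX  M[L3]=50
step 4: P0: load  L2  ⟶  MI  (L2)  txn=∅  M[L2]=20
step 5: P0: store L0 := 99  ⟶  MI  (L0)  txn=∅  M[L0]=90
step 6: P1: store L6 := 23  ⟶  IM  (L6)  txn=BusRdX  M[L6]=40
step 7: P0: load  L2  ⟶  MI  (L2)  txn=∅  M[L2]=20
step 8: P1: load  L2  ⟶  SS  (L2)  txn=BusRd+Flush  M[L2]=44
step 9: P1: load  L6  ⟶  IM  (L6)  txn=∅  M[L6]=40
step 10: P1: store L6 := 33  ⟶  IM  (L6)  txn=∅  M[L6]=40
step 11: P1: store L6 := 46  ⟶  IM  (L6)  txn=∅  M[L6]=40
step 12: P0: load  L4  ⟶  EI  (L4)  txn=BusRd  M[L4]=80
step 13: P1: load  L1  ⟶  IE  (L1)  txn=BusRd  M[L1]=40
step 14: P1: load  L0  ⟶  SS  (L0)  txn=BusRd+Flush  M[L0]=99
step 15: P0: store L6 := 56  ⟶  MI  (L6)  txn=BusRdX+Flush  M[L6]=46

bus = none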